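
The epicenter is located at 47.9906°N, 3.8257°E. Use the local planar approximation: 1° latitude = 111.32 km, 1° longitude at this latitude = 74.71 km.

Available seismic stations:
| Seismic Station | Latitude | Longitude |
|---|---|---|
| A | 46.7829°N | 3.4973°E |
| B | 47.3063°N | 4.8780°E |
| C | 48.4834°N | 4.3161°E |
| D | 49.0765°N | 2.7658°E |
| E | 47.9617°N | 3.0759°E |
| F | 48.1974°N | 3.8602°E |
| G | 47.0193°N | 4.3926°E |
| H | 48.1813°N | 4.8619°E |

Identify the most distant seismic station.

Distances from 47.9906°N, 3.8257°E:
A: √((-1.2077·111.32)² + (-0.3284·74.71)²) = √(18074.426578 + 601.954645) = 136.6616 km
B: √((-0.6843·111.32)² + (1.0523·74.71)²) = √(5802.825025 + 6180.685048) = 109.4692 km
C: √((0.4928·111.32)² + (0.4904·74.71)²) = √(3009.454583 + 1342.327216) = 65.9680 km
D: √((1.0859·111.32)² + (-1.0599·74.71)²) = √(14612.551729 + 6270.284655) = 144.5089 km
E: √((-0.0289·111.32)² + (-0.7498·74.71)²) = √(10.350041 + 3137.966804) = 56.1099 km
F: √((0.2068·111.32)² + (0.0345·74.71)²) = √(529.965336 + 6.643480) = 23.1648 km
G: √((-0.9713·111.32)² + (0.5669·74.71)²) = √(11691.040710 + 1793.784995) = 116.1242 km
H: √((0.1907·111.32)² + (1.0362·74.71)²) = √(450.658723 + 5993.005120) = 80.2724 km
Maximum: D at 144.5089 km.

D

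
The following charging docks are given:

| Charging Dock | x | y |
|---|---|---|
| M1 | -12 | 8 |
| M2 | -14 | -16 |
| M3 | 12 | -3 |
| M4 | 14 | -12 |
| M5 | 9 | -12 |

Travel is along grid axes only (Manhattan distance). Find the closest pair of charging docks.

Pairwise distances:
M1–M2: 26
M1–M3: 35
M1–M4: 46
M1–M5: 41
M2–M3: 39
M2–M4: 32
M2–M5: 27
M3–M4: 11
M3–M5: 12
M4–M5: 5
Closest pair: M4–M5 at 5.

M4 and M5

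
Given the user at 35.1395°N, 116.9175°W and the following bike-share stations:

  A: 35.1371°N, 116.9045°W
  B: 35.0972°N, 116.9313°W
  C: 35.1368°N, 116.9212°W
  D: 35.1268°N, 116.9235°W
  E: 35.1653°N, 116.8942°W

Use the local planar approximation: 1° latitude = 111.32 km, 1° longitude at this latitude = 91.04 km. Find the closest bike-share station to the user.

Distances from 35.1395°N, 116.9175°W:
A: √((-0.0024·111.32)² + (0.0130·91.04)²) = √(0.071379 + 1.400720) = 1.2133 km
B: √((-0.0423·111.32)² + (-0.0138·91.04)²) = √(22.173136 + 1.578420) = 4.8736 km
C: √((-0.0027·111.32)² + (-0.0037·91.04)²) = √(0.090339 + 0.113467) = 0.4514 km
D: √((-0.0127·111.32)² + (-0.0060·91.04)²) = √(1.998729 + 0.298378) = 1.5156 km
E: √((0.0258·111.32)² + (0.0233·91.04)²) = √(8.248706 + 4.499625) = 3.5705 km
Minimum: C at 0.4514 km.

C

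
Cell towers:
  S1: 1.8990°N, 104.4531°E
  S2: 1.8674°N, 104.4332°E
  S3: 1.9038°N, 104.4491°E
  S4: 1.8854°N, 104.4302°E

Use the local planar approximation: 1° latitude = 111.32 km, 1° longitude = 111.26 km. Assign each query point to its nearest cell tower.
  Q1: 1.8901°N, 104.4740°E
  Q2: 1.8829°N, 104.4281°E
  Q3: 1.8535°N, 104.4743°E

Q1 at 1.8901°N, 104.4740°E:
  S1: √((0.0089·111.32)² + (-0.0209·111.26)²) = √(0.981582 + 5.407178) = 2.5276 km
  S2: √((-0.0227·111.32)² + (-0.0408·111.26)²) = √(6.385547 + 20.606225) = 5.1954 km
  S3: √((0.0137·111.32)² + (-0.0249·111.26)²) = √(2.325881 + 7.674972) = 3.1624 km
  S4: √((-0.0047·111.32)² + (-0.0438·111.26)²) = √(0.273742 + 23.747961) = 4.9012 km
  → nearest: S1 (2.5276 km)
Q2 at 1.8829°N, 104.4281°E:
  S1: √((0.0161·111.32)² + (0.0250·111.26)²) = √(3.212167 + 7.736742) = 3.3089 km
  S2: √((-0.0155·111.32)² + (0.0051·111.26)²) = √(2.977212 + 0.321972) = 1.8164 km
  S3: √((0.0209·111.32)² + (0.0210·111.26)²) = √(5.413012 + 5.459045) = 3.2973 km
  S4: √((0.0025·111.32)² + (0.0021·111.26)²) = √(0.077451 + 0.054590) = 0.3634 km
  → nearest: S4 (0.3634 km)
Q3 at 1.8535°N, 104.4743°E:
  S1: √((0.0455·111.32)² + (-0.0212·111.26)²) = √(25.654833 + 5.563522) = 5.5873 km
  S2: √((0.0139·111.32)² + (-0.0411·111.26)²) = √(2.394286 + 20.910372) = 4.8275 km
  S3: √((0.0503·111.32)² + (-0.0252·111.26)²) = √(31.353236 + 7.861025) = 6.2621 km
  S4: √((0.0319·111.32)² + (-0.0441·111.26)²) = √(12.610368 + 24.074390) = 6.0568 km
  → nearest: S2 (4.8275 km)

Q1→S1; Q2→S4; Q3→S2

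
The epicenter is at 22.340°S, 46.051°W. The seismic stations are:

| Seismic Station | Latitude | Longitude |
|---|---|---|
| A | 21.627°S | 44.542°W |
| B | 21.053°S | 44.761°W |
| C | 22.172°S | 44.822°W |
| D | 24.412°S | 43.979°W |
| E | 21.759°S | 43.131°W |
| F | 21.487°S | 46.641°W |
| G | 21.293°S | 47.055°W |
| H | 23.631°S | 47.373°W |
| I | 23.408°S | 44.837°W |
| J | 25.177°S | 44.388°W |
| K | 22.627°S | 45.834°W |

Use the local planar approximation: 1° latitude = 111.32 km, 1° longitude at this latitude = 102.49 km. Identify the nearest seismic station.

K

Distances from 22.340°S, 46.051°W:
A: √((0.713·111.32)² + (1.509·102.49)²) = √(6299.78104 + 23918.91447) = 173.835 km
B: √((1.287·111.32)² + (1.290·102.49)²) = √(20525.96051 + 17480.03939) = 194.951 km
C: √((0.168·111.32)² + (1.229·102.49)²) = √(349.75583 + 15865.97450) = 127.341 km
D: √((-2.072·111.32)² + (2.072·102.49)²) = √(53201.74748 + 45096.46380) = 313.525 km
E: √((0.581·111.32)² + (2.920·102.49)²) = √(4183.10398 + 89563.01173) = 306.180 km
F: √((0.853·111.32)² + (-0.590·102.49)²) = √(9016.63434 + 3656.51205) = 112.575 km
G: √((1.047·111.32)² + (-1.004·102.49)²) = √(13584.37803 + 10588.40177) = 155.476 km
H: √((-1.291·111.32)² + (-1.322·102.49)²) = √(20653.74829 + 18358.02245) = 197.514 km
I: √((-1.068·111.32)² + (1.214·102.49)²) = √(14134.77503 + 15481.04809) = 172.092 km
J: √((-2.837·111.32)² + (1.663·102.49)²) = √(99739.01316 + 29050.09017) = 358.872 km
K: √((-0.287·111.32)² + (0.217·102.49)²) = √(1020.72838 + 494.63228) = 38.928 km
Minimum: K at 38.928 km.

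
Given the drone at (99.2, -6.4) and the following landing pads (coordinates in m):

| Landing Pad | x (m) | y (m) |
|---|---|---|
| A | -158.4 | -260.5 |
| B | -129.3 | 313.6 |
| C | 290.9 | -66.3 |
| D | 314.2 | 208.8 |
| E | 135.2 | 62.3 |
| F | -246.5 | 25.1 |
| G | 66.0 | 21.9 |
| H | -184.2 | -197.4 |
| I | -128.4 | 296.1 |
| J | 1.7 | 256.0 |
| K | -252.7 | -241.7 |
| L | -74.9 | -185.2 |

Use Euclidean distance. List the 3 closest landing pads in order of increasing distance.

Distances from (99.2, -6.4):
A: 361.8 m
B: 393.2 m
C: 200.8 m
D: 304.2 m
E: 77.6 m
F: 347.1 m
G: 43.6 m
H: 341.8 m
I: 378.6 m
J: 279.9 m
K: 423.3 m
L: 249.6 m
Sorted: G (43.6 m) < E (77.6 m) < C (200.8 m) < L (249.6 m) < J (279.9 m) < …

G, E, C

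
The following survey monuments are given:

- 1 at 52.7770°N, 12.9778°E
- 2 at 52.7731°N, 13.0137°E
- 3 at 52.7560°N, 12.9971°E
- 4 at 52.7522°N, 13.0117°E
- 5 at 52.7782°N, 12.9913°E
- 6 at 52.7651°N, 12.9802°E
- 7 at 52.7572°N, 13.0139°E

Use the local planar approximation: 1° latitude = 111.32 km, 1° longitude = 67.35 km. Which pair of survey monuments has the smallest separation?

Pairwise distances:
1–2: √((-0.0039·111.32)² + (0.0359·67.35)²) = √(0.188484 + 5.846071) = 2.4565 km
1–3: √((-0.0210·111.32)² + (0.0193·67.35)²) = √(5.464935 + 1.689623) = 2.6748 km
1–4: √((-0.0248·111.32)² + (0.0339·67.35)²) = √(7.621663 + 5.212842) = 3.5825 km
1–5: √((0.0012·111.32)² + (0.0135·67.35)²) = √(0.017845 + 0.826690) = 0.9190 km
1–6: √((-0.0119·111.32)² + (0.0024·67.35)²) = √(1.754851 + 0.026127) = 1.3345 km
1–7: √((-0.0198·111.32)² + (0.0361·67.35)²) = √(4.858216 + 5.911390) = 3.2817 km
2–3: √((-0.0171·111.32)² + (-0.0166·67.35)²) = √(3.623586 + 1.249946) = 2.2076 km
2–4: √((-0.0209·111.32)² + (-0.0020·67.35)²) = √(5.413012 + 0.018144) = 2.3305 km
2–5: √((0.0051·111.32)² + (-0.0224·67.35)²) = √(0.322320 + 2.275995) = 1.6119 km
2–6: √((-0.0080·111.32)² + (-0.0335·67.35)²) = √(0.793097 + 5.090551) = 2.4256 km
2–7: √((-0.0159·111.32)² + (0.0002·67.35)²) = √(3.132858 + 0.000181) = 1.7700 km
3–4: √((-0.0038·111.32)² + (0.0146·67.35)²) = √(0.178943 + 0.966899) = 1.0704 km
3–5: √((0.0222·111.32)² + (-0.0058·67.35)²) = √(6.107343 + 0.152592) = 2.5020 km
3–6: √((0.0091·111.32)² + (-0.0169·67.35)²) = √(1.026193 + 1.295533) = 1.5237 km
3–7: √((0.0012·111.32)² + (0.0168·67.35)²) = √(0.017845 + 1.280247) = 1.1393 km
4–5: √((0.0260·111.32)² + (-0.0204·67.35)²) = √(8.377088 + 1.887711) = 3.2039 km
4–6: √((0.0129·111.32)² + (-0.0315·67.35)²) = √(2.062176 + 4.500868) = 2.5618 km
4–7: √((0.0050·111.32)² + (0.0022·67.35)²) = √(0.309804 + 0.021954) = 0.5760 km
5–6: √((-0.0131·111.32)² + (-0.0111·67.35)²) = √(2.126616 + 0.558883) = 1.6387 km
5–7: √((-0.0210·111.32)² + (0.0226·67.35)²) = √(5.464935 + 2.316819) = 2.7896 km
6–7: √((-0.0079·111.32)² + (0.0337·67.35)²) = √(0.773394 + 5.151515) = 2.4341 km
Closest pair: 4–7 at 0.5760 km.

4 and 7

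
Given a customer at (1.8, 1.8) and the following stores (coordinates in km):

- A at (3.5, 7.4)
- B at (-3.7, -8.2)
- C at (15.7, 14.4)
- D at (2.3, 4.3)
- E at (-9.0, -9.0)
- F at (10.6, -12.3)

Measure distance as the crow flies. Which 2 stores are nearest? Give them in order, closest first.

D, A

Distances from (1.8, 1.8):
A: 5.9 km
B: 11.4 km
C: 18.8 km
D: 2.5 km
E: 15.3 km
F: 16.6 km
Sorted: D (2.5 km) < A (5.9 km) < B (11.4 km) < E (15.3 km) < …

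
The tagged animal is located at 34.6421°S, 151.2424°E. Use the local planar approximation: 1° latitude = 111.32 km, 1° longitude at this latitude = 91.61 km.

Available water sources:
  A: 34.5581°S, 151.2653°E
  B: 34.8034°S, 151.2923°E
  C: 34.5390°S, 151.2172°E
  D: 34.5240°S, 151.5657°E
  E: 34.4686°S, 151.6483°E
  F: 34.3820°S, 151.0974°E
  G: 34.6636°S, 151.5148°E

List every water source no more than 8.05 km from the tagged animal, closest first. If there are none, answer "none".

Distances from 34.6421°S, 151.2424°E:
A: √((0.0840·111.32)² + (0.0229·91.61)²) = √(87.438957 + 4.401054) = 9.5833 km
B: √((-0.1613·111.32)² + (0.0499·91.61)²) = √(322.414919 + 20.897140) = 18.5287 km
C: √((0.1031·111.32)² + (-0.0252·91.61)²) = √(131.723641 + 5.329505) = 11.7070 km
D: √((0.1181·111.32)² + (0.3233·91.61)²) = √(172.840769 + 877.197076) = 32.4043 km
E: √((0.1735·111.32)² + (0.4059·91.61)²) = √(373.031369 + 1382.686966) = 41.9013 km
F: √((0.2601·111.32)² + (-0.1450·91.61)²) = √(838.353342 + 176.450044) = 31.8560 km
G: √((-0.0215·111.32)² + (0.2724·91.61)²) = √(5.728268 + 622.730264) = 25.0691 km
Threshold 8.05 km: none within range.

none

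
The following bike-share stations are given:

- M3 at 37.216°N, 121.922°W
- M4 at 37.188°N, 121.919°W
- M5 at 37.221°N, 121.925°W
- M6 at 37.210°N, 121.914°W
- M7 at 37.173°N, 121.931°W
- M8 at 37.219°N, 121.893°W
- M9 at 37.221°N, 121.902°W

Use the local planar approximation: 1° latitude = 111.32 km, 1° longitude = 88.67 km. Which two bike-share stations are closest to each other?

Pairwise distances:
M3–M5: √((0.005·111.32)² + (-0.003·88.67)²) = √(0.30980 + 0.07076) = 0.617 km
M8–M9: √((0.002·111.32)² + (-0.009·88.67)²) = √(0.04957 + 0.63685) = 0.829 km
M3–M6: √((-0.006·111.32)² + (0.008·88.67)²) = √(0.44612 + 0.50319) = 0.974 km
M5–M6: √((-0.011·111.32)² + (0.011·88.67)²) = √(1.49945 + 0.95135) = 1.566 km
M6–M9: √((0.011·111.32)² + (0.012·88.67)²) = √(1.49945 + 1.13218) = 1.622 km
M3–M9: √((0.005·111.32)² + (0.020·88.67)²) = √(0.30980 + 3.14495) = 1.859 km
M4–M7: √((-0.015·111.32)² + (-0.012·88.67)²) = √(2.78823 + 1.13218) = 1.980 km
M5–M9: √((0.000·111.32)² + (0.023·88.67)²) = √(0.00000 + 4.15919) = 2.039 km
M6–M8: √((0.009·111.32)² + (0.021·88.67)²) = √(1.00376 + 3.46730) = 2.114 km
M4–M6: √((0.022·111.32)² + (0.005·88.67)²) = √(5.99780 + 0.19656) = 2.489 km
M3–M8: √((0.003·111.32)² + (0.029·88.67)²) = √(0.11153 + 6.61225) = 2.593 km
M5–M8: √((-0.002·111.32)² + (0.032·88.67)²) = √(0.04957 + 8.05107) = 2.846 km
M3–M4: √((-0.028·111.32)² + (0.003·88.67)²) = √(9.71544 + 0.07076) = 3.128 km
M4–M5: √((0.033·111.32)² + (-0.006·88.67)²) = √(13.49504 + 0.28305) = 3.712 km
M4–M9: √((0.033·111.32)² + (0.017·88.67)²) = √(13.49504 + 2.27222) = 3.971 km
M4–M8: √((0.031·111.32)² + (0.026·88.67)²) = √(11.90885 + 5.31496) = 4.150 km
M6–M7: √((-0.037·111.32)² + (-0.017·88.67)²) = √(16.96484 + 2.27222) = 4.386 km
M3–M7: √((-0.043·111.32)² + (-0.009·88.67)²) = √(22.91307 + 0.63685) = 4.853 km
M5–M7: √((-0.048·111.32)² + (-0.006·88.67)²) = √(28.55150 + 0.28305) = 5.370 km
M7–M9: √((0.048·111.32)² + (0.029·88.67)²) = √(28.55150 + 6.61225) = 5.930 km
M7–M8: √((0.046·111.32)² + (0.038·88.67)²) = √(26.22177 + 11.35326) = 6.130 km
Closest pair: M3–M5 at 0.617 km.

M3 and M5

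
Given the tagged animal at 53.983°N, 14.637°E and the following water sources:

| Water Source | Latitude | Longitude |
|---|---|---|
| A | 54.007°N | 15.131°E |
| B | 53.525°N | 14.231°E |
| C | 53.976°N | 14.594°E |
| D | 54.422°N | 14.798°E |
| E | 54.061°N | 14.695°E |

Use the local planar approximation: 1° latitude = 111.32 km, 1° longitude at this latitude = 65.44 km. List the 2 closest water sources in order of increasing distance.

C, E

Distances from 53.983°N, 14.637°E:
A: √((0.024·111.32)² + (0.494·65.44)²) = √(7.13787 + 1045.05820) = 32.438 km
B: √((-0.458·111.32)² + (-0.406·65.44)²) = √(2599.42536 + 705.89263) = 57.492 km
C: √((-0.007·111.32)² + (-0.043·65.44)²) = √(0.60721 + 7.91815) = 2.920 km
D: √((0.439·111.32)² + (0.161·65.44)²) = √(2388.22608 + 111.00392) = 49.992 km
E: √((0.078·111.32)² + (0.058·65.44)²) = √(75.39379 + 14.40597) = 9.476 km
Sorted: C (2.920 km) < E (9.476 km) < A (32.438 km) < D (49.992 km) < …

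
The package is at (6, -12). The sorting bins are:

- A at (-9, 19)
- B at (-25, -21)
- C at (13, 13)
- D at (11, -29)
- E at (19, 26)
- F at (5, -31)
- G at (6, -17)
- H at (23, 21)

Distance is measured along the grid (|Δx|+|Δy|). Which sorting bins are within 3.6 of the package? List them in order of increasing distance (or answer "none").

none

Distances from (6, -12):
A: 46
B: 40
C: 32
D: 22
E: 51
F: 20
G: 5
H: 50
Threshold 3.6: none within range.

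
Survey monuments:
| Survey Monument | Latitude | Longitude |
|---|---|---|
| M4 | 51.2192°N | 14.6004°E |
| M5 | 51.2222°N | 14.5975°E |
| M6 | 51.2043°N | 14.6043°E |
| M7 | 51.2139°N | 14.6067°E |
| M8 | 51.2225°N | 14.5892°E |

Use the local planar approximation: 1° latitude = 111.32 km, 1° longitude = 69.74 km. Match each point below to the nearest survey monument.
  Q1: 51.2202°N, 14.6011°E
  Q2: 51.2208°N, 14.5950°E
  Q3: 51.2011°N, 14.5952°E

Q1 at 51.2202°N, 14.6011°E:
  M4: 0.1216 km
  M5: 0.3356 km
  M6: 1.7840 km
  M7: 0.8027 km
  M8: 0.8685 km
  → nearest: M4 (0.1216 km)
Q2 at 51.2208°N, 14.5950°E:
  M4: 0.4166 km
  M5: 0.2339 km
  M6: 1.9479 km
  M7: 1.1206 km
  M8: 0.4466 km
  → nearest: M5 (0.2339 km)
Q3 at 51.2011°N, 14.5952°E:
  M4: 2.0473 km
  M5: 2.3543 km
  M6: 0.7278 km
  M7: 1.6351 km
  M8: 2.4187 km
  → nearest: M6 (0.7278 km)

Q1→M4; Q2→M5; Q3→M6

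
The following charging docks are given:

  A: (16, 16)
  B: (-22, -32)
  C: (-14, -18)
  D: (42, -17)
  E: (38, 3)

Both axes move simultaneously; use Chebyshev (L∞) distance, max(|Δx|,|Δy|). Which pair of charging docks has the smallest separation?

B and C

Pairwise distances:
A–B: 48
A–C: 34
A–D: 33
A–E: 22
B–C: 14
B–D: 64
B–E: 60
C–D: 56
C–E: 52
D–E: 20
Closest pair: B–C at 14.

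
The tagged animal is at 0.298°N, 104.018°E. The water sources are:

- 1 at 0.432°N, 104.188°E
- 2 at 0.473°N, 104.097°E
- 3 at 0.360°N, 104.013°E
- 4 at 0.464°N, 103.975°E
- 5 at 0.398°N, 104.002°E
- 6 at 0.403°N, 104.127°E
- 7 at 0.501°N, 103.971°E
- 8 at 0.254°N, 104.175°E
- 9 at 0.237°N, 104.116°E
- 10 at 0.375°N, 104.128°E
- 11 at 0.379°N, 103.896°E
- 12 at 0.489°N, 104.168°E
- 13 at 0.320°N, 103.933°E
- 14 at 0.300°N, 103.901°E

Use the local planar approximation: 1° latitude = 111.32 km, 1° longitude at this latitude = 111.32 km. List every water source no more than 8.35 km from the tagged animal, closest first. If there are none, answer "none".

Distances from 0.298°N, 104.018°E:
1: 24.097 km
2: 21.374 km
3: 6.924 km
4: 19.089 km
5: 11.274 km
6: 16.848 km
7: 23.196 km
8: 18.151 km
9: 12.850 km
10: 14.947 km
11: 16.302 km
12: 27.035 km
13: 9.774 km
14: 13.026 km
Threshold 8.35 km: 3 (6.924 km) is within range.

3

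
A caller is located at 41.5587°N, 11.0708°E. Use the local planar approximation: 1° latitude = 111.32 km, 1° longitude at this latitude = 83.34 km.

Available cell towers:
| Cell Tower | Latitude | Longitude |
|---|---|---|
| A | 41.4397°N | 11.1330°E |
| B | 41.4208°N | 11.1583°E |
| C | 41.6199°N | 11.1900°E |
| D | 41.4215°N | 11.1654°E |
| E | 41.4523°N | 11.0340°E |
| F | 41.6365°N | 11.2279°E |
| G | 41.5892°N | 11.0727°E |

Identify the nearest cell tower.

G

Distances from 41.5587°N, 11.0708°E:
A: 14.2252 km
B: 16.9950 km
C: 12.0458 km
D: 17.1879 km
E: 12.2351 km
F: 15.6980 km
G: 3.3990 km
Minimum: G at 3.3990 km.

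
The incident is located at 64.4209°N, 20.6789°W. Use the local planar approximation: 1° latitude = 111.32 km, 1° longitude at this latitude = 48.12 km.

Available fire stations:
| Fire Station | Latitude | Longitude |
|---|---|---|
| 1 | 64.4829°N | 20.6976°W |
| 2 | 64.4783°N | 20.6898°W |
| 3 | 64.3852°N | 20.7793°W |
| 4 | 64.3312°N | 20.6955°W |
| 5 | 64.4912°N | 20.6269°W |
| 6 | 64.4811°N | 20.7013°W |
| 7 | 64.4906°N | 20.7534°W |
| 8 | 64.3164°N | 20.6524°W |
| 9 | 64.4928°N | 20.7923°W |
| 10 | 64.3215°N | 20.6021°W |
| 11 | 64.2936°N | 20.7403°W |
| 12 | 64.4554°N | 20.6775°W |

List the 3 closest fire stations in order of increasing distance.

Distances from 64.4209°N, 20.6789°W:
1: √((0.0620·111.32)² + (-0.0187·48.12)²) = √(47.635395 + 0.809719) = 6.9603 km
2: √((0.0574·111.32)² + (-0.0109·48.12)²) = √(40.829135 + 0.275109) = 6.4113 km
3: √((-0.0357·111.32)² + (-0.1004·48.12)²) = √(15.793662 + 23.340957) = 6.2558 km
4: √((-0.0897·111.32)² + (-0.0166·48.12)²) = √(99.708293 + 0.638069) = 10.0173 km
5: √((0.0703·111.32)² + (0.0520·48.12)²) = √(61.243083 + 6.261205) = 8.2161 km
6: √((0.0602·111.32)² + (-0.0224·48.12)²) = √(44.909620 + 1.161843) = 6.7876 km
7: √((0.0697·111.32)² + (-0.0745·48.12)²) = √(60.202143 + 12.851795) = 8.5472 km
8: √((-0.1045·111.32)² + (0.0265·48.12)²) = √(135.325293 + 1.626084) = 11.7026 km
9: √((0.0719·111.32)² + (-0.1134·48.12)²) = √(64.062543 + 29.776754) = 9.6871 km
10: √((-0.0994·111.32)² + (0.0768·48.12)²) = √(122.438828 + 13.657578) = 11.6660 km
11: √((-0.1273·111.32)² + (-0.0614·48.12)²) = √(200.818261 + 8.729472) = 14.4758 km
12: √((0.0345·111.32)² + (0.0014·48.12)²) = √(14.749747 + 0.004538) = 3.8411 km
Sorted: 12 (3.8411 km) < 3 (6.2558 km) < 2 (6.4113 km) < 6 (6.7876 km) < 1 (6.9603 km) < …

12, 3, 2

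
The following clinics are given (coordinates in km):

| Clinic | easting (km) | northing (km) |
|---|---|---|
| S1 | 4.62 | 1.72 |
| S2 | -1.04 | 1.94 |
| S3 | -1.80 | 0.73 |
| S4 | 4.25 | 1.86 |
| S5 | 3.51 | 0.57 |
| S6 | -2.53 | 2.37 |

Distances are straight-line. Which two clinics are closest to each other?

S1 and S4

Pairwise distances:
S1–S2: 5.66 km
S1–S3: 6.50 km
S1–S4: 0.40 km
S1–S5: 1.60 km
S1–S6: 7.18 km
S2–S3: 1.43 km
S2–S4: 5.29 km
S2–S5: 4.75 km
S2–S6: 1.55 km
S3–S4: 6.15 km
S3–S5: 5.31 km
S3–S6: 1.80 km
S4–S5: 1.49 km
S4–S6: 6.80 km
S5–S6: 6.30 km
Closest pair: S1–S4 at 0.40 km.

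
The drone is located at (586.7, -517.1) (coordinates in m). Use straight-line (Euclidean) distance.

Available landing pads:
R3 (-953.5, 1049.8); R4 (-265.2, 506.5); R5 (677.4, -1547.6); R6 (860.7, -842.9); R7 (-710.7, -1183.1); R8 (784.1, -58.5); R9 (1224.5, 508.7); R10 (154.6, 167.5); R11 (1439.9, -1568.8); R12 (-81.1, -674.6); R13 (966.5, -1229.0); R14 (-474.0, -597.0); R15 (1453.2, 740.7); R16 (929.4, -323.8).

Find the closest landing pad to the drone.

R16

Distances from (586.7, -517.1):
R3: √((-1540.2)² + (1566.9)²) = √(2372216.040 + 2455175.610) = 2197.1 m
R4: √((-851.9)² + (1023.6)²) = √(725733.610 + 1047756.960) = 1331.7 m
R5: √((90.7)² + (-1030.5)²) = √(8226.490 + 1061930.250) = 1034.5 m
R6: √((274.0)² + (-325.8)²) = √(75076.000 + 106145.640) = 425.7 m
R7: √((-1297.4)² + (-666.0)²) = √(1683246.760 + 443556.000) = 1458.4 m
R8: √((197.4)² + (458.6)²) = √(38966.760 + 210313.960) = 499.3 m
R9: √((637.8)² + (1025.8)²) = √(406788.840 + 1052265.640) = 1207.9 m
R10: √((-432.1)² + (684.6)²) = √(186710.410 + 468677.160) = 809.6 m
R11: √((853.2)² + (-1051.7)²) = √(727950.240 + 1106072.890) = 1354.3 m
R12: √((-667.8)² + (-157.5)²) = √(445956.840 + 24806.250) = 686.1 m
R13: √((379.8)² + (-711.9)²) = √(144248.040 + 506801.610) = 806.9 m
R14: √((-1060.7)² + (-79.9)²) = √(1125084.490 + 6384.010) = 1063.7 m
R15: √((866.5)² + (1257.8)²) = √(750822.250 + 1582060.840) = 1527.4 m
R16: √((342.7)² + (193.3)²) = √(117443.290 + 37364.890) = 393.5 m
Minimum: R16 at 393.5 m.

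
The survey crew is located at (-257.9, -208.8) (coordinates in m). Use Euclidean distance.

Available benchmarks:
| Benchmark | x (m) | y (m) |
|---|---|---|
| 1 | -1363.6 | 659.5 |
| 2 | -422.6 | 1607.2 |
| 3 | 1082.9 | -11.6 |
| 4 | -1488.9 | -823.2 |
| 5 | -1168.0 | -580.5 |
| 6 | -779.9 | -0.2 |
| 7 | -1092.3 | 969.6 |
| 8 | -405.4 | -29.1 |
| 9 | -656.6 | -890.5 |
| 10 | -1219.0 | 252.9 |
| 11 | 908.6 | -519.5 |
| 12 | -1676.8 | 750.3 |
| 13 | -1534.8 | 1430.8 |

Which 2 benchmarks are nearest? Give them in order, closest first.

Distances from (-257.9, -208.8):
1: √((-1105.7)² + (868.3)²) = √(1222572.490 + 753944.890) = 1405.9 m
2: √((-164.7)² + (1816.0)²) = √(27126.090 + 3297856.000) = 1823.5 m
3: √((1340.8)² + (197.2)²) = √(1797744.640 + 38887.840) = 1355.2 m
4: √((-1231.0)² + (-614.4)²) = √(1515361.000 + 377487.360) = 1375.8 m
5: √((-910.1)² + (-371.7)²) = √(828282.010 + 138160.890) = 983.1 m
6: √((-522.0)² + (208.6)²) = √(272484.000 + 43513.960) = 562.1 m
7: √((-834.4)² + (1178.4)²) = √(696223.360 + 1388626.560) = 1443.9 m
8: √((-147.5)² + (179.7)²) = √(21756.250 + 32292.090) = 232.5 m
9: √((-398.7)² + (-681.7)²) = √(158961.690 + 464714.890) = 789.7 m
10: √((-961.1)² + (461.7)²) = √(923713.210 + 213166.890) = 1066.2 m
11: √((1166.5)² + (-310.7)²) = √(1360722.250 + 96534.490) = 1207.2 m
12: √((-1418.9)² + (959.1)²) = √(2013277.210 + 919872.810) = 1712.6 m
13: √((-1276.9)² + (1639.6)²) = √(1630473.610 + 2688288.160) = 2078.2 m
Sorted: 8 (232.5 m) < 6 (562.1 m) < 9 (789.7 m) < 5 (983.1 m) < …

8, 6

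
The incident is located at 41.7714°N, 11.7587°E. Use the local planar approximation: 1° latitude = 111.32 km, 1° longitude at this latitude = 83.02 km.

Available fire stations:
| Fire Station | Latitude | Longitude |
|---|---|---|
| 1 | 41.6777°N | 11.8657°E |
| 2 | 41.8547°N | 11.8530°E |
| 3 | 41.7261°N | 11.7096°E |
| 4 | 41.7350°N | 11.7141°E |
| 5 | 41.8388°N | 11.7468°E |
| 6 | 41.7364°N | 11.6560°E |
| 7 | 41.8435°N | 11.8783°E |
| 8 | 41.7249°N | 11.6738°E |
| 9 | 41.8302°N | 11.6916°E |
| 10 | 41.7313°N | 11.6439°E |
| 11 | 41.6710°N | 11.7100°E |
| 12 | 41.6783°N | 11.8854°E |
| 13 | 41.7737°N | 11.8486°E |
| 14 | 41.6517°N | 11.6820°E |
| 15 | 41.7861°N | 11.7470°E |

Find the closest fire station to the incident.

15

Distances from 41.7714°N, 11.7587°E:
1: √((-0.0937·111.32)² + (0.1070·83.02)²) = √(108.799169 + 78.910176) = 13.7007 km
2: √((0.0833·111.32)² + (0.0943·83.02)²) = √(85.987713 + 61.289890) = 12.1358 km
3: √((-0.0453·111.32)² + (-0.0491·83.02)²) = √(25.429791 + 16.616075) = 6.4843 km
4: √((-0.0364·111.32)² + (-0.0446·83.02)²) = √(16.419093 + 13.709928) = 5.4890 km
5: √((0.0674·111.32)² + (-0.0119·83.02)²) = √(56.294529 + 0.976021) = 7.5677 km
6: √((-0.0350·111.32)² + (-0.1027·83.02)²) = √(15.180374 + 72.695302) = 9.3742 km
7: √((0.0721·111.32)² + (0.1196·83.02)²) = √(64.419437 + 98.588854) = 12.7675 km
8: √((-0.0465·111.32)² + (-0.0849·83.02)²) = √(26.794910 + 49.679914) = 8.7450 km
9: √((0.0588·111.32)² + (-0.0671·83.02)²) = √(42.845089 + 31.032052) = 8.5952 km
10: √((-0.0401·111.32)² + (-0.1148·83.02)²) = √(19.926689 + 90.834166) = 10.5243 km
11: √((-0.1004·111.32)² + (-0.0487·83.02)²) = √(124.914778 + 16.346447) = 11.8853 km
12: √((-0.0931·111.32)² + (0.1267·83.02)²) = √(107.410257 + 110.641661) = 14.7666 km
13: √((0.0023·111.32)² + (0.0899·83.02)²) = √(0.065554 + 55.703802) = 7.4679 km
14: √((-0.1197·111.32)² + (-0.0767·83.02)²) = √(177.555732 + 40.546763) = 14.7683 km
15: √((0.0147·111.32)² + (-0.0117·83.02)²) = √(2.677818 + 0.943490) = 1.9030 km
Minimum: 15 at 1.9030 km.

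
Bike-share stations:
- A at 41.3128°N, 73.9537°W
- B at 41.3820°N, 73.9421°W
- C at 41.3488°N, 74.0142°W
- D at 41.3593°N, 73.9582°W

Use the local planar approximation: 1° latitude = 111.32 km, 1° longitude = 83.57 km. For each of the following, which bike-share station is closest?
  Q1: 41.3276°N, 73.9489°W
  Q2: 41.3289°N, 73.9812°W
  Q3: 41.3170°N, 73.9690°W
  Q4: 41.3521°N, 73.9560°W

Q1 at 41.3276°N, 73.9489°W:
  A: 1.6957 km
  B: 6.0824 km
  C: 5.9456 km
  D: 3.6134 km
  → nearest: A (1.6957 km)
Q2 at 41.3289°N, 73.9812°W:
  A: 2.9144 km
  B: 6.7541 km
  C: 3.5374 km
  D: 3.8919 km
  → nearest: A (2.9144 km)
Q3 at 41.3170°N, 73.9690°W:
  A: 1.3614 km
  B: 7.5770 km
  C: 5.1769 km
  D: 4.7946 km
  → nearest: A (1.3614 km)
Q4 at 41.3521°N, 73.9560°W:
  A: 4.3791 km
  B: 3.5253 km
  C: 4.8776 km
  D: 0.8223 km
  → nearest: D (0.8223 km)

Q1→A; Q2→A; Q3→A; Q4→D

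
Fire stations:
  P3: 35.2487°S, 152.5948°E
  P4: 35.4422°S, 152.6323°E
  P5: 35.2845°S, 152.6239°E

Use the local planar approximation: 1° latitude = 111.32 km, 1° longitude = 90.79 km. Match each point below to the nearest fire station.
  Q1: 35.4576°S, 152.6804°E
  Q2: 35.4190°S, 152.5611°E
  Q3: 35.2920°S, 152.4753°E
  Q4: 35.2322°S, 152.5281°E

Q1 at 35.4576°S, 152.6804°E:
  P3: √((0.2089·111.32)² + (-0.0856·90.79)²) = √(540.783305 + 60.398140) = 24.5190 km
  P4: √((0.0154·111.32)² + (-0.0481·90.79)²) = √(2.938920 + 19.070680) = 4.6914 km
  P5: √((0.1731·111.32)² + (-0.0565·90.79)²) = √(371.313322 + 26.313155) = 19.9406 km
  → nearest: P4 (4.6914 km)
Q2 at 35.4190°S, 152.5611°E:
  P3: √((0.1703·111.32)² + (0.0337·90.79)²) = √(359.398029 + 9.361293) = 19.2031 km
  P4: √((-0.0232·111.32)² + (0.0712·90.79)²) = √(6.669947 + 41.786502) = 6.9611 km
  P5: √((0.1345·111.32)² + (0.0628·90.79)²) = √(224.176954 + 32.508379) = 16.0214 km
  → nearest: P4 (6.9611 km)
Q3 at 35.2920°S, 152.4753°E:
  P3: √((0.0433·111.32)² + (0.1195·90.79)²) = √(23.233904 + 117.709589) = 11.8720 km
  P4: √((-0.1502·111.32)² + (0.1570·90.79)²) = √(279.567228 + 203.177371) = 21.9714 km
  P5: √((0.0075·111.32)² + (0.1486·90.79)²) = √(0.697058 + 182.017712) = 13.5172 km
  → nearest: P3 (11.8720 km)
Q4 at 35.2322°S, 152.5281°E:
  P3: √((-0.0165·111.32)² + (0.0667·90.79)²) = √(3.373761 + 36.671418) = 6.3281 km
  P4: √((-0.2100·111.32)² + (0.1042·90.79)²) = √(546.493480 + 89.497617) = 25.2189 km
  P5: √((-0.0523·111.32)² + (0.0958·90.79)²) = √(33.896103 + 75.649672) = 10.4664 km
  → nearest: P3 (6.3281 km)

Q1→P4; Q2→P4; Q3→P3; Q4→P3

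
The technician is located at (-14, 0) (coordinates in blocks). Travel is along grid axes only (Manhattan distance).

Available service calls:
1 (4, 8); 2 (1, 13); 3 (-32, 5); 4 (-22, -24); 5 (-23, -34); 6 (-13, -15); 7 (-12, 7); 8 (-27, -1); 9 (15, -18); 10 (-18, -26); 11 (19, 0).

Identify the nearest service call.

Distances from (-14, 0):
1: |18| + |8| = 18 + 8 = 26 blocks
2: |15| + |13| = 15 + 13 = 28 blocks
3: |-18| + |5| = 18 + 5 = 23 blocks
4: |-8| + |-24| = 8 + 24 = 32 blocks
5: |-9| + |-34| = 9 + 34 = 43 blocks
6: |1| + |-15| = 1 + 15 = 16 blocks
7: |2| + |7| = 2 + 7 = 9 blocks
8: |-13| + |-1| = 13 + 1 = 14 blocks
9: |29| + |-18| = 29 + 18 = 47 blocks
10: |-4| + |-26| = 4 + 26 = 30 blocks
11: |33| + |0| = 33 + 0 = 33 blocks
Minimum: 7 at 9 blocks.

7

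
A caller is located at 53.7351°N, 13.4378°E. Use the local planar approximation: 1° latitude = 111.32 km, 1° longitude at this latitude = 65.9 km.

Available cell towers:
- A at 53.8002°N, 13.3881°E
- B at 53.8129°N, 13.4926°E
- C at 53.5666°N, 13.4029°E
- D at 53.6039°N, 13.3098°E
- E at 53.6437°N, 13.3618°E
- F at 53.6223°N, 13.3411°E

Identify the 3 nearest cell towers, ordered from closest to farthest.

A, B, E

Distances from 53.7351°N, 13.4378°E:
A: √((0.0651·111.32)² + (-0.0497·65.9)²) = √(52.518023 + 10.727132) = 7.9527 km
B: √((0.0778·111.32)² + (0.0548·65.9)²) = √(75.007655 + 13.041632) = 9.3835 km
C: √((-0.1685·111.32)² + (-0.0349·65.9)²) = √(351.840805 + 5.289586) = 18.8979 km
D: √((-0.1312·111.32)² + (-0.1280·65.9)²) = √(213.311400 + 71.152599) = 16.8661 km
E: √((-0.0914·111.32)² + (-0.0760·65.9)²) = √(103.523462 + 25.084071) = 11.3405 km
F: √((-0.1128·111.32)² + (-0.0967·65.9)²) = √(157.675637 + 40.609139) = 14.0814 km
Sorted: A (7.9527 km) < B (9.3835 km) < E (11.3405 km) < F (14.0814 km) < D (16.8661 km) < …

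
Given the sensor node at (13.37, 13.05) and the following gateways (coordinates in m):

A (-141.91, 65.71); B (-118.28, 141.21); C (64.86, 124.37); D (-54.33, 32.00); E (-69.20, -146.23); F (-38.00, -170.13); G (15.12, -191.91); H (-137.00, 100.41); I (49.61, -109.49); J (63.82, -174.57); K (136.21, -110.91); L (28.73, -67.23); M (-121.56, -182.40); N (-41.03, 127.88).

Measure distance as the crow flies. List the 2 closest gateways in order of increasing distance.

D, L

Distances from (13.37, 13.05):
A: 163.97 m
B: 183.73 m
C: 122.65 m
D: 70.30 m
E: 179.41 m
F: 190.25 m
G: 204.97 m
H: 173.90 m
I: 127.79 m
J: 194.28 m
K: 174.52 m
L: 81.74 m
M: 237.50 m
N: 127.06 m
Sorted: D (70.30 m) < L (81.74 m) < C (122.65 m) < N (127.06 m) < …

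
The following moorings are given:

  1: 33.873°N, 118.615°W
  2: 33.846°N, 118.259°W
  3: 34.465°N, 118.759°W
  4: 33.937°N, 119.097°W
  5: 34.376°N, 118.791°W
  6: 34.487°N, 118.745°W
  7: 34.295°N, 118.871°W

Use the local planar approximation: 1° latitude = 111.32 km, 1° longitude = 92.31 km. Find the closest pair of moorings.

Pairwise distances:
1–2: 33.000 km
1–3: 67.229 km
1–4: 45.060 km
1–5: 58.303 km
1–6: 69.396 km
1–7: 52.586 km
2–3: 82.937 km
2–4: 78.016 km
2–5: 76.764 km
2–6: 84.287 km
2–7: 75.431 km
3–4: 66.545 km
3–5: 10.338 km
3–6: 2.769 km
3–7: 21.564 km
4–5: 56.446 km
4–6: 69.314 km
4–7: 44.983 km
5–6: 13.066 km
5–7: 11.655 km
6–7: 24.333 km
Closest pair: 3–6 at 2.769 km.

3 and 6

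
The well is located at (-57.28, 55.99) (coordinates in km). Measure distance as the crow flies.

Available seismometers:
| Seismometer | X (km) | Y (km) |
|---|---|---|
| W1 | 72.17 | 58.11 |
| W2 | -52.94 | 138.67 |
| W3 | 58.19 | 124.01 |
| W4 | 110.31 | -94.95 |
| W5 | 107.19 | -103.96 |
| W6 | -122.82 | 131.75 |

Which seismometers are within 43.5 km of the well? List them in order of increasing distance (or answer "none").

Distances from (-57.28, 55.99):
W1: √((129.45)² + (2.12)²) = √(16757.3025 + 4.4944) = 129.47 km
W2: √((4.34)² + (82.68)²) = √(18.8356 + 6835.9824) = 82.79 km
W3: √((115.47)² + (68.02)²) = √(13333.3209 + 4626.7204) = 134.02 km
W4: √((167.59)² + (-150.94)²) = √(28086.4081 + 22782.8836) = 225.54 km
W5: √((164.47)² + (-159.95)²) = √(27050.3809 + 25584.0025) = 229.42 km
W6: √((-65.54)² + (75.76)²) = √(4295.4916 + 5739.5776) = 100.18 km
Threshold 43.5 km: none within range.

none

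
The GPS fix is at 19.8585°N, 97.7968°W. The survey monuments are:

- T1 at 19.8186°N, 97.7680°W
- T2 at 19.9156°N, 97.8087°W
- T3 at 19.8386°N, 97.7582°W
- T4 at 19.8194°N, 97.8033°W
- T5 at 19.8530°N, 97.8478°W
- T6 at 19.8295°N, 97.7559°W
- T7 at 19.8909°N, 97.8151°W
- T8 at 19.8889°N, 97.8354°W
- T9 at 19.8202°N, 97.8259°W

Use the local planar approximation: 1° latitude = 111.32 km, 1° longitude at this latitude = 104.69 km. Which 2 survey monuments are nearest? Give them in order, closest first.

Distances from 19.8585°N, 97.7968°W:
T1: √((-0.0399·111.32)² + (0.0288·104.69)²) = √(19.728415 + 9.090659) = 5.3683 km
T2: √((0.0571·111.32)² + (-0.0119·104.69)²) = √(40.403465 + 1.552045) = 6.4773 km
T3: √((-0.0199·111.32)² + (0.0386·104.69)²) = √(4.907412 + 16.329956) = 4.6084 km
T4: √((-0.0391·111.32)² + (-0.0065·104.69)²) = √(18.945231 + 0.463060) = 4.4055 km
T5: √((-0.0055·111.32)² + (-0.0510·104.69)²) = √(0.374862 + 28.506950) = 5.3742 km
T6: √((-0.0290·111.32)² + (0.0409·104.69)²) = √(10.421792 + 18.333991) = 5.3624 km
T7: √((0.0324·111.32)² + (-0.0183·104.69)²) = √(13.008775 + 3.670393) = 4.0840 km
T8: √((0.0304·111.32)² + (-0.0386·104.69)²) = √(11.452322 + 16.329956) = 5.2709 km
T9: √((-0.0383·111.32)² + (-0.0291·104.69)²) = √(18.177910 + 9.281034) = 5.2401 km
Sorted: T7 (4.0840 km) < T4 (4.4055 km) < T3 (4.6084 km) < T9 (5.2401 km) < …

T7, T4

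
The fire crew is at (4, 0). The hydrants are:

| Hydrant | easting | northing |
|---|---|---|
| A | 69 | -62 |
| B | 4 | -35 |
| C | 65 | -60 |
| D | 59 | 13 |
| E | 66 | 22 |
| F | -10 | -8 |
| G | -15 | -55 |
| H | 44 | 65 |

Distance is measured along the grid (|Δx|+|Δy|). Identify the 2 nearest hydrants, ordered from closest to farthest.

F, B

Distances from (4, 0):
A: |65| + |-62| = 65 + 62 = 127
B: |0| + |-35| = 0 + 35 = 35
C: |61| + |-60| = 61 + 60 = 121
D: |55| + |13| = 55 + 13 = 68
E: |62| + |22| = 62 + 22 = 84
F: |-14| + |-8| = 14 + 8 = 22
G: |-19| + |-55| = 19 + 55 = 74
H: |40| + |65| = 40 + 65 = 105
Sorted: F (22) < B (35) < D (68) < G (74) < …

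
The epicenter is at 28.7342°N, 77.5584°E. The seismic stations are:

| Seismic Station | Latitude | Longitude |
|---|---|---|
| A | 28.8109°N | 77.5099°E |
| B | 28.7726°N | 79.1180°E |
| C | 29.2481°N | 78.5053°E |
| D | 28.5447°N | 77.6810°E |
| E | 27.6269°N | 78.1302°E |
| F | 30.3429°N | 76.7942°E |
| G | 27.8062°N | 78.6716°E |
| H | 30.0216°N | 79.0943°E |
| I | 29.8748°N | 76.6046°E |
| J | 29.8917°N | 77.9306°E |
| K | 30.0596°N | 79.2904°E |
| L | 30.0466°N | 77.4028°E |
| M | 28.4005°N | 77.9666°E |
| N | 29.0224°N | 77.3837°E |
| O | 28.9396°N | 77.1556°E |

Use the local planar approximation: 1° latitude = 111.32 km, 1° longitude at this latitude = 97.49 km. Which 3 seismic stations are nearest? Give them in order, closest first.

A, D, N

Distances from 28.7342°N, 77.5584°E:
A: √((0.0767·111.32)² + (-0.0485·97.49)²) = √(72.901611 + 22.356490) = 9.7600 km
B: √((0.0384·111.32)² + (1.5596·97.49)²) = √(18.272957 + 23117.804878) = 152.1055 km
C: √((0.5139·111.32)² + (0.9469·97.49)²) = √(3272.680665 + 8521.741849) = 108.6021 km
D: √((-0.1895·111.32)² + (0.1226·97.49)²) = √(445.004932 + 142.856854) = 24.2459 km
E: √((-1.1073·111.32)² + (0.5718·97.49)²) = √(15194.170488 + 3107.480720) = 135.2836 km
F: √((1.6087·111.32)² + (-0.7642·97.49)²) = √(32069.819750 + 5550.526845) = 193.9597 km
G: √((-0.9280·111.32)² + (1.1132·97.49)²) = √(10671.914761 + 11777.864025) = 149.8325 km
H: √((1.2874·111.32)² + (1.5359·97.49)²) = √(20538.721448 + 22420.537583) = 207.2662 km
I: √((1.1406·111.32)² + (-0.9538·97.49)²) = √(16121.785175 + 8646.389129) = 157.3791 km
J: √((1.1575·111.32)² + (0.3722·97.49)²) = √(16603.069838 + 1316.657685) = 133.8646 km
K: √((1.3254·111.32)² + (1.7320·97.49)²) = √(21769.092655 + 28511.227543) = 224.2327 km
L: √((1.3124·111.32)² + (-0.1556·97.49)²) = √(21344.148743 + 230.112031) = 146.8818 km
M: √((-0.3337·111.32)² + (0.4082·97.49)²) = √(1379.935568 + 1583.675294) = 54.4391 km
N: √((0.2882·111.32)² + (-0.1747·97.49)²) = √(1029.281930 + 290.072094) = 36.3229 km
O: √((0.2054·111.32)² + (-0.4028·97.49)²) = √(522.814078 + 1542.052162) = 45.4408 km
Sorted: A (9.7600 km) < D (24.2459 km) < N (36.3229 km) < O (45.4408 km) < M (54.4391 km) < …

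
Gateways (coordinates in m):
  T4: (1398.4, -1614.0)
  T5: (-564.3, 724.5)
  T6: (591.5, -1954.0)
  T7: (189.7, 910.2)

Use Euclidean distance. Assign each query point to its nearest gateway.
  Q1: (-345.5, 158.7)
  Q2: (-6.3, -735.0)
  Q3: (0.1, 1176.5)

Q1 at (-345.5, 158.7):
  T4: √((1743.9)² + (-1772.7)²) = √(3041187.210 + 3142465.290) = 2486.7 m
  T5: √((-218.8)² + (565.8)²) = √(47873.440 + 320129.640) = 606.6 m
  T6: √((937.0)² + (-2112.7)²) = √(877969.000 + 4463501.290) = 2311.2 m
  T7: √((535.2)² + (751.5)²) = √(286439.040 + 564752.250) = 922.6 m
  → nearest: T5 (606.6 m)
Q2 at (-6.3, -735.0):
  T4: √((1404.7)² + (-879.0)²) = √(1973182.090 + 772641.000) = 1657.1 m
  T5: √((-558.0)² + (1459.5)²) = √(311364.000 + 2130140.250) = 1562.5 m
  T6: √((597.8)² + (-1219.0)²) = √(357364.840 + 1485961.000) = 1357.7 m
  T7: √((196.0)² + (1645.2)²) = √(38416.000 + 2706683.040) = 1656.8 m
  → nearest: T6 (1357.7 m)
Q3 at (0.1, 1176.5):
  T4: √((1398.3)² + (-2790.5)²) = √(1955242.890 + 7786890.250) = 3121.2 m
  T5: √((-564.4)² + (-452.0)²) = √(318547.360 + 204304.000) = 723.1 m
  T6: √((591.4)² + (-3130.5)²) = √(349753.960 + 9800030.250) = 3185.9 m
  T7: √((189.6)² + (-266.3)²) = √(35948.160 + 70915.690) = 326.9 m
  → nearest: T7 (326.9 m)

Q1→T5; Q2→T6; Q3→T7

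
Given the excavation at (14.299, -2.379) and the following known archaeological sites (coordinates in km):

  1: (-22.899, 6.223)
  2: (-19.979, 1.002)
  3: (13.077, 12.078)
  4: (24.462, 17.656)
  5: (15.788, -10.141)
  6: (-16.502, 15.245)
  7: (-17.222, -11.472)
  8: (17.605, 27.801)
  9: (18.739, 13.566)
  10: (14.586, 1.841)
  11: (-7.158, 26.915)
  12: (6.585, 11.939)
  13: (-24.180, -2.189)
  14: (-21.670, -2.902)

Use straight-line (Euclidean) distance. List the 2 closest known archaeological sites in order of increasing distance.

Distances from (14.299, -2.379):
1: 38.180 km
2: 34.444 km
3: 14.509 km
4: 22.465 km
5: 7.904 km
6: 35.487 km
7: 32.806 km
8: 30.361 km
9: 16.552 km
10: 4.230 km
11: 36.312 km
12: 16.264 km
13: 38.479 km
14: 35.973 km
Sorted: 10 (4.230 km) < 5 (7.904 km) < 3 (14.509 km) < 12 (16.264 km) < …

10, 5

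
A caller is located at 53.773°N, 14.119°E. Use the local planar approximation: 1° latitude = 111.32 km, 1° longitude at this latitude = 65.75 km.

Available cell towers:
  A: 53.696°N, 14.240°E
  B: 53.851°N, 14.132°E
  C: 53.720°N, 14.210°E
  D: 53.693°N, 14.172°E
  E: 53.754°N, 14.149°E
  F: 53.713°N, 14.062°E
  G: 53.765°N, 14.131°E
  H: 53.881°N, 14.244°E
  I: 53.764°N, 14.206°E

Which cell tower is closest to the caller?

G

Distances from 53.773°N, 14.119°E:
A: √((-0.077·111.32)² + (0.121·65.75)²) = √(73.47301 + 63.29396) = 11.695 km
B: √((0.078·111.32)² + (0.013·65.75)²) = √(75.39379 + 0.73060) = 8.725 km
C: √((-0.053·111.32)² + (0.091·65.75)²) = √(34.80953 + 35.79928) = 8.403 km
D: √((-0.080·111.32)² + (0.053·65.75)²) = √(79.30971 + 12.14348) = 9.563 km
E: √((-0.019·111.32)² + (0.030·65.75)²) = √(4.47356 + 3.89076) = 2.892 km
F: √((-0.060·111.32)² + (-0.057·65.75)²) = √(44.61171 + 14.04563) = 7.659 km
G: √((-0.008·111.32)² + (0.012·65.75)²) = √(0.79310 + 0.62252) = 1.190 km
H: √((0.108·111.32)² + (0.125·65.75)²) = √(144.54195 + 67.54785) = 14.563 km
I: √((-0.009·111.32)² + (0.087·65.75)²) = √(1.00376 + 32.72126) = 5.807 km
Minimum: G at 1.190 km.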